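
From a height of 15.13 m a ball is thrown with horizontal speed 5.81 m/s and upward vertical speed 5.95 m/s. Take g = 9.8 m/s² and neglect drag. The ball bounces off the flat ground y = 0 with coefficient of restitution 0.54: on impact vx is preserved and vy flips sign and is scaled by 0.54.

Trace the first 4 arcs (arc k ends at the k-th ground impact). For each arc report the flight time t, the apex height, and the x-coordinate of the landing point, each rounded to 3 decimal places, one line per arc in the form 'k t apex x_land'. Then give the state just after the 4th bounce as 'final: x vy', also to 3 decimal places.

1 2.466 16.936 14.329
2 2.008 4.939 25.995
3 1.084 1.440 32.294
4 0.585 0.420 35.696
final: 35.696 1.549

Arc 1: start y=15.130, vy=5.950 → t=2.466, apex=16.936, x_land=14.329, impact vy=-18.220
  bounce: vy ← 0.54·18.220 = 9.839
Arc 2: start y=0.000, vy=9.839 → t=2.008, apex=4.939, x_land=25.995, impact vy=-9.839
  bounce: vy ← 0.54·9.839 = 5.313
Arc 3: start y=0.000, vy=5.313 → t=1.084, apex=1.440, x_land=32.294, impact vy=-5.313
  bounce: vy ← 0.54·5.313 = 2.869
Arc 4: start y=0.000, vy=2.869 → t=0.585, apex=0.420, x_land=35.696, impact vy=-2.869
  bounce: vy ← 0.54·2.869 = 1.549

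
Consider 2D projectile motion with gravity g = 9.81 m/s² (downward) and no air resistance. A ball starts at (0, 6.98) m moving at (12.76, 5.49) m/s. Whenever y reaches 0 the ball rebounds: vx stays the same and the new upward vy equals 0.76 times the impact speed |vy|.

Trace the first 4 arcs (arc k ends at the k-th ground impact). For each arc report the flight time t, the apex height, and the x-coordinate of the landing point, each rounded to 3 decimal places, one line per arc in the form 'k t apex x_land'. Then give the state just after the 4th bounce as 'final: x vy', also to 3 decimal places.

1 1.877 8.516 23.954
2 2.003 4.919 49.511
3 1.522 2.841 68.933
4 1.157 1.641 83.695
final: 83.695 4.312

Arc 1: start y=6.980, vy=5.490 → t=1.877, apex=8.516, x_land=23.954, impact vy=-12.926
  bounce: vy ← 0.76·12.926 = 9.824
Arc 2: start y=0.000, vy=9.824 → t=2.003, apex=4.919, x_land=49.511, impact vy=-9.824
  bounce: vy ← 0.76·9.824 = 7.466
Arc 3: start y=0.000, vy=7.466 → t=1.522, apex=2.841, x_land=68.933, impact vy=-7.466
  bounce: vy ← 0.76·7.466 = 5.674
Arc 4: start y=0.000, vy=5.674 → t=1.157, apex=1.641, x_land=83.695, impact vy=-5.674
  bounce: vy ← 0.76·5.674 = 4.312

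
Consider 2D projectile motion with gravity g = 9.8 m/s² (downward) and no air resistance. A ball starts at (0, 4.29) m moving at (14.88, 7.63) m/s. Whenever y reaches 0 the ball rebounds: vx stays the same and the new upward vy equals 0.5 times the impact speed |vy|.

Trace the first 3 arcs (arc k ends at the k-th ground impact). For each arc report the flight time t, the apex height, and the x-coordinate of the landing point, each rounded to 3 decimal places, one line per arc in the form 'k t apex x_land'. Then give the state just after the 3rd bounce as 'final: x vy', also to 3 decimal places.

1 1.996 7.260 29.698
2 1.217 1.815 47.810
3 0.609 0.454 56.867
final: 56.867 1.491

Arc 1: start y=4.290, vy=7.630 → t=1.996, apex=7.260, x_land=29.698, impact vy=-11.929
  bounce: vy ← 0.5·11.929 = 5.964
Arc 2: start y=0.000, vy=5.964 → t=1.217, apex=1.815, x_land=47.810, impact vy=-5.964
  bounce: vy ← 0.5·5.964 = 2.982
Arc 3: start y=0.000, vy=2.982 → t=0.609, apex=0.454, x_land=56.867, impact vy=-2.982
  bounce: vy ← 0.5·2.982 = 1.491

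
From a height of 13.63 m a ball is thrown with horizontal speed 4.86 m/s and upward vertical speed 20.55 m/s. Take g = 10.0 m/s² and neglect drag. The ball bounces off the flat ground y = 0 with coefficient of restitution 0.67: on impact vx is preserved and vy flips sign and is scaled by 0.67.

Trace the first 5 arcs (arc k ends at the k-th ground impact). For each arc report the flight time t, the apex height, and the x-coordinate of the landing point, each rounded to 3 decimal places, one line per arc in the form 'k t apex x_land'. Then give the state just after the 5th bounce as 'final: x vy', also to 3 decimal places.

Arc 1: start y=13.630, vy=20.550 → t=4.691, apex=34.745, x_land=22.799, impact vy=-26.361
  bounce: vy ← 0.67·26.361 = 17.662
Arc 2: start y=0.000, vy=17.662 → t=3.532, apex=15.597, x_land=39.966, impact vy=-17.662
  bounce: vy ← 0.67·17.662 = 11.833
Arc 3: start y=0.000, vy=11.833 → t=2.367, apex=7.002, x_land=51.468, impact vy=-11.833
  bounce: vy ← 0.67·11.833 = 7.928
Arc 4: start y=0.000, vy=7.928 → t=1.586, apex=3.143, x_land=59.175, impact vy=-7.928
  bounce: vy ← 0.67·7.928 = 5.312
Arc 5: start y=0.000, vy=5.312 → t=1.062, apex=1.411, x_land=64.338, impact vy=-5.312
  bounce: vy ← 0.67·5.312 = 3.559

1 4.691 34.745 22.799
2 3.532 15.597 39.966
3 2.367 7.002 51.468
4 1.586 3.143 59.175
5 1.062 1.411 64.338
final: 64.338 3.559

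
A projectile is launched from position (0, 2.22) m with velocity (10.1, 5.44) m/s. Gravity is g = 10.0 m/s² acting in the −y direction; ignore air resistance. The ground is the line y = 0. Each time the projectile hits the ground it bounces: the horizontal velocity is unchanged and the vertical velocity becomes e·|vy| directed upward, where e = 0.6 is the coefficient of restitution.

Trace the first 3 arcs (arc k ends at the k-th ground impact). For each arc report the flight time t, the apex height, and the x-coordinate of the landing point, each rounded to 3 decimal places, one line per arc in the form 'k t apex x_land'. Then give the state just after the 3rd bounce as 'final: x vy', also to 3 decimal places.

Arc 1: start y=2.220, vy=5.440 → t=1.404, apex=3.700, x_land=14.182, impact vy=-8.602
  bounce: vy ← 0.6·8.602 = 5.161
Arc 2: start y=0.000, vy=5.161 → t=1.032, apex=1.332, x_land=24.608, impact vy=-5.161
  bounce: vy ← 0.6·5.161 = 3.097
Arc 3: start y=0.000, vy=3.097 → t=0.619, apex=0.479, x_land=30.863, impact vy=-3.097
  bounce: vy ← 0.6·3.097 = 1.858

1 1.404 3.700 14.182
2 1.032 1.332 24.608
3 0.619 0.479 30.863
final: 30.863 1.858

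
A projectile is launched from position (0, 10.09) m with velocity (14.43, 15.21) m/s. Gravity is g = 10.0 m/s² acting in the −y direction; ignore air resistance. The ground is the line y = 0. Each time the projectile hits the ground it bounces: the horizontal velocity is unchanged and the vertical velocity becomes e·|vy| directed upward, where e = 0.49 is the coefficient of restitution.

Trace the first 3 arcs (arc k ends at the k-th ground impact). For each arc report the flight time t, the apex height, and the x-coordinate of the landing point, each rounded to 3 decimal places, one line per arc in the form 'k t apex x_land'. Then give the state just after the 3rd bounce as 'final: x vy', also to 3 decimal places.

1 3.602 21.657 51.980
2 2.040 5.200 81.411
3 0.999 1.248 95.832
final: 95.832 2.449

Arc 1: start y=10.090, vy=15.210 → t=3.602, apex=21.657, x_land=51.980, impact vy=-20.812
  bounce: vy ← 0.49·20.812 = 10.198
Arc 2: start y=0.000, vy=10.198 → t=2.040, apex=5.200, x_land=81.411, impact vy=-10.198
  bounce: vy ← 0.49·10.198 = 4.997
Arc 3: start y=0.000, vy=4.997 → t=0.999, apex=1.248, x_land=95.832, impact vy=-4.997
  bounce: vy ← 0.49·4.997 = 2.449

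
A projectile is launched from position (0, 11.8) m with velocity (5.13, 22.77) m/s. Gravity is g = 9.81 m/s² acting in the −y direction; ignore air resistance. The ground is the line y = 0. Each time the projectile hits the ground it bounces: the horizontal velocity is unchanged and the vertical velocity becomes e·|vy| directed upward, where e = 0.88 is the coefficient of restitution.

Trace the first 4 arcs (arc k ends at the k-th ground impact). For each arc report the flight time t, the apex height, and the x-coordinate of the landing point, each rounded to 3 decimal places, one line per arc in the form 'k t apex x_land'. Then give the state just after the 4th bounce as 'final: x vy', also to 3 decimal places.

1 5.113 38.226 26.228
2 4.913 29.602 51.433
3 4.324 22.924 73.614
4 3.805 17.752 93.133
final: 93.133 16.423

Arc 1: start y=11.800, vy=22.770 → t=5.113, apex=38.226, x_land=26.228, impact vy=-27.386
  bounce: vy ← 0.88·27.386 = 24.100
Arc 2: start y=0.000, vy=24.100 → t=4.913, apex=29.602, x_land=51.433, impact vy=-24.100
  bounce: vy ← 0.88·24.100 = 21.208
Arc 3: start y=0.000, vy=21.208 → t=4.324, apex=22.924, x_land=73.614, impact vy=-21.208
  bounce: vy ← 0.88·21.208 = 18.663
Arc 4: start y=0.000, vy=18.663 → t=3.805, apex=17.752, x_land=93.133, impact vy=-18.663
  bounce: vy ← 0.88·18.663 = 16.423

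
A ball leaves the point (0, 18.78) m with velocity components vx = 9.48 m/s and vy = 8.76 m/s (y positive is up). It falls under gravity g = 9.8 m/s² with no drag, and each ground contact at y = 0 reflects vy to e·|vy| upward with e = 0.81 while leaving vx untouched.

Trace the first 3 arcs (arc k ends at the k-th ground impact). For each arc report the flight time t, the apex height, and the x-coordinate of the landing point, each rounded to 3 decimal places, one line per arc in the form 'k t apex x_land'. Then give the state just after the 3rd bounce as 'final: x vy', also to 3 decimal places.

Arc 1: start y=18.780, vy=8.760 → t=3.046, apex=22.695, x_land=28.876, impact vy=-21.091
  bounce: vy ← 0.81·21.091 = 17.084
Arc 2: start y=0.000, vy=17.084 → t=3.486, apex=14.890, x_land=61.928, impact vy=-17.084
  bounce: vy ← 0.81·17.084 = 13.838
Arc 3: start y=0.000, vy=13.838 → t=2.824, apex=9.770, x_land=88.700, impact vy=-13.838
  bounce: vy ← 0.81·13.838 = 11.209

1 3.046 22.695 28.876
2 3.486 14.890 61.928
3 2.824 9.770 88.700
final: 88.700 11.209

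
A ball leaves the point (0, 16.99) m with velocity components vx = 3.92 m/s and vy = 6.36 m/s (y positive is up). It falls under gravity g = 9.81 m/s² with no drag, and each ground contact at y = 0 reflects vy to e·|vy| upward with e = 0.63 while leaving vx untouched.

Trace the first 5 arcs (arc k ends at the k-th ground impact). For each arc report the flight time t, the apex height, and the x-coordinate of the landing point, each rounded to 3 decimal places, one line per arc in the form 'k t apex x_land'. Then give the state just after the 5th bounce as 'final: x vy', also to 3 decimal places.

Arc 1: start y=16.990, vy=6.360 → t=2.619, apex=19.052, x_land=10.267, impact vy=-19.334
  bounce: vy ← 0.63·19.334 = 12.180
Arc 2: start y=0.000, vy=12.180 → t=2.483, apex=7.562, x_land=20.001, impact vy=-12.180
  bounce: vy ← 0.63·12.180 = 7.674
Arc 3: start y=0.000, vy=7.674 → t=1.564, apex=3.001, x_land=26.134, impact vy=-7.674
  bounce: vy ← 0.63·7.674 = 4.834
Arc 4: start y=0.000, vy=4.834 → t=0.986, apex=1.191, x_land=29.997, impact vy=-4.834
  bounce: vy ← 0.63·4.834 = 3.046
Arc 5: start y=0.000, vy=3.046 → t=0.621, apex=0.473, x_land=32.431, impact vy=-3.046
  bounce: vy ← 0.63·3.046 = 1.919

1 2.619 19.052 10.267
2 2.483 7.562 20.001
3 1.564 3.001 26.134
4 0.986 1.191 29.997
5 0.621 0.473 32.431
final: 32.431 1.919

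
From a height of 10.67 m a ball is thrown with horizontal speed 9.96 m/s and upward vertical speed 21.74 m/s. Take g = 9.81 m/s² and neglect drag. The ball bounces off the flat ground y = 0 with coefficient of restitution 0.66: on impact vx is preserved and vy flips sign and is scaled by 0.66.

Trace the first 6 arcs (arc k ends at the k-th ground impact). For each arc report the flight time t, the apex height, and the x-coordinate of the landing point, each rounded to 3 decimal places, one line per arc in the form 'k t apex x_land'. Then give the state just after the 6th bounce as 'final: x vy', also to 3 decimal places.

Arc 1: start y=10.670, vy=21.740 → t=4.878, apex=34.759, x_land=48.586, impact vy=-26.115
  bounce: vy ← 0.66·26.115 = 17.236
Arc 2: start y=0.000, vy=17.236 → t=3.514, apex=15.141, x_land=83.585, impact vy=-17.236
  bounce: vy ← 0.66·17.236 = 11.376
Arc 3: start y=0.000, vy=11.376 → t=2.319, apex=6.595, x_land=106.684, impact vy=-11.376
  bounce: vy ← 0.66·11.376 = 7.508
Arc 4: start y=0.000, vy=7.508 → t=1.531, apex=2.873, x_land=121.929, impact vy=-7.508
  bounce: vy ← 0.66·7.508 = 4.955
Arc 5: start y=0.000, vy=4.955 → t=1.010, apex=1.251, x_land=131.991, impact vy=-4.955
  bounce: vy ← 0.66·4.955 = 3.270
Arc 6: start y=0.000, vy=3.270 → t=0.667, apex=0.545, x_land=138.632, impact vy=-3.270
  bounce: vy ← 0.66·3.270 = 2.158

1 4.878 34.759 48.586
2 3.514 15.141 83.585
3 2.319 6.595 106.684
4 1.531 2.873 121.929
5 1.010 1.251 131.991
6 0.667 0.545 138.632
final: 138.632 2.158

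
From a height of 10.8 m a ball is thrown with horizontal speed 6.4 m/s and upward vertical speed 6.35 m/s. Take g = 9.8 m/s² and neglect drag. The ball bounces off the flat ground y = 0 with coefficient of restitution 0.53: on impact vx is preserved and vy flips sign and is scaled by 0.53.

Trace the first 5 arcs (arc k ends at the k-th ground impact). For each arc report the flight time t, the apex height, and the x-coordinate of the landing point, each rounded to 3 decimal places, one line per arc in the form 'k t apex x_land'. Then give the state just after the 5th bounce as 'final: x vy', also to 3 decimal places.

1 2.268 12.857 14.514
2 1.717 3.612 25.503
3 0.910 1.015 31.327
4 0.482 0.285 34.414
5 0.256 0.080 36.050
final: 36.050 0.664

Arc 1: start y=10.800, vy=6.350 → t=2.268, apex=12.857, x_land=14.514, impact vy=-15.875
  bounce: vy ← 0.53·15.875 = 8.414
Arc 2: start y=0.000, vy=8.414 → t=1.717, apex=3.612, x_land=25.503, impact vy=-8.414
  bounce: vy ← 0.53·8.414 = 4.459
Arc 3: start y=0.000, vy=4.459 → t=0.910, apex=1.015, x_land=31.327, impact vy=-4.459
  bounce: vy ← 0.53·4.459 = 2.363
Arc 4: start y=0.000, vy=2.363 → t=0.482, apex=0.285, x_land=34.414, impact vy=-2.363
  bounce: vy ← 0.53·2.363 = 1.253
Arc 5: start y=0.000, vy=1.253 → t=0.256, apex=0.080, x_land=36.050, impact vy=-1.253
  bounce: vy ← 0.53·1.253 = 0.664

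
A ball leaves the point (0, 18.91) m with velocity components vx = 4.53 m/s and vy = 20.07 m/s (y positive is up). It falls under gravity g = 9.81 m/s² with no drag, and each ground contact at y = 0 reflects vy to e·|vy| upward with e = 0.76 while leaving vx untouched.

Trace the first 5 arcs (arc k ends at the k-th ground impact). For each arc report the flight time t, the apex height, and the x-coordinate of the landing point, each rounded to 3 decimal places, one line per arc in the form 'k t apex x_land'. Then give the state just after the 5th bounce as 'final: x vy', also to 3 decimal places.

1 4.882 39.440 22.113
2 4.310 22.781 41.638
3 3.276 13.158 56.477
4 2.490 7.600 67.755
5 1.892 4.390 76.326
final: 76.326 7.053

Arc 1: start y=18.910, vy=20.070 → t=4.882, apex=39.440, x_land=22.113, impact vy=-27.818
  bounce: vy ← 0.76·27.818 = 21.141
Arc 2: start y=0.000, vy=21.141 → t=4.310, apex=22.781, x_land=41.638, impact vy=-21.141
  bounce: vy ← 0.76·21.141 = 16.067
Arc 3: start y=0.000, vy=16.067 → t=3.276, apex=13.158, x_land=56.477, impact vy=-16.067
  bounce: vy ← 0.76·16.067 = 12.211
Arc 4: start y=0.000, vy=12.211 → t=2.490, apex=7.600, x_land=67.755, impact vy=-12.211
  bounce: vy ← 0.76·12.211 = 9.281
Arc 5: start y=0.000, vy=9.281 → t=1.892, apex=4.390, x_land=76.326, impact vy=-9.281
  bounce: vy ← 0.76·9.281 = 7.053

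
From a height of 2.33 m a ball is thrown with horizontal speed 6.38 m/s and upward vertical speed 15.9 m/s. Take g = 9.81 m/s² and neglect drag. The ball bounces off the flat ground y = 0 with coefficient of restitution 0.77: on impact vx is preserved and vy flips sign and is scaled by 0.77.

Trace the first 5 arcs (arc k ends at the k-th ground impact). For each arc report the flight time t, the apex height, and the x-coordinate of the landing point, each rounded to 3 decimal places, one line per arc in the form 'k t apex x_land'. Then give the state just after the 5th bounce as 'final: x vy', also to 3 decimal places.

1 3.382 15.215 21.577
2 2.712 9.021 38.882
3 2.088 5.349 52.207
4 1.608 3.171 62.467
5 1.238 1.880 70.367
final: 70.367 4.677

Arc 1: start y=2.330, vy=15.900 → t=3.382, apex=15.215, x_land=21.577, impact vy=-17.278
  bounce: vy ← 0.77·17.278 = 13.304
Arc 2: start y=0.000, vy=13.304 → t=2.712, apex=9.021, x_land=38.882, impact vy=-13.304
  bounce: vy ← 0.77·13.304 = 10.244
Arc 3: start y=0.000, vy=10.244 → t=2.088, apex=5.349, x_land=52.207, impact vy=-10.244
  bounce: vy ← 0.77·10.244 = 7.888
Arc 4: start y=0.000, vy=7.888 → t=1.608, apex=3.171, x_land=62.467, impact vy=-7.888
  bounce: vy ← 0.77·7.888 = 6.074
Arc 5: start y=0.000, vy=6.074 → t=1.238, apex=1.880, x_land=70.367, impact vy=-6.074
  bounce: vy ← 0.77·6.074 = 4.677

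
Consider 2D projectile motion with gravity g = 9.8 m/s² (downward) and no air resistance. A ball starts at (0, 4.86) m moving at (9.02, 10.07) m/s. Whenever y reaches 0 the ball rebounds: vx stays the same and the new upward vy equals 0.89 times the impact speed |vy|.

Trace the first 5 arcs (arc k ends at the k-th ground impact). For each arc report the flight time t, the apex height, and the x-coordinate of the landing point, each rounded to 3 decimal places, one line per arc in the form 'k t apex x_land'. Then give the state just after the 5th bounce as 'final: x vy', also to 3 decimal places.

Arc 1: start y=4.860, vy=10.070 → t=2.459, apex=10.034, x_land=22.176, impact vy=-14.024
  bounce: vy ← 0.89·14.024 = 12.481
Arc 2: start y=0.000, vy=12.481 → t=2.547, apex=7.948, x_land=45.151, impact vy=-12.481
  bounce: vy ← 0.89·12.481 = 11.108
Arc 3: start y=0.000, vy=11.108 → t=2.267, apex=6.295, x_land=65.599, impact vy=-11.108
  bounce: vy ← 0.89·11.108 = 9.886
Arc 4: start y=0.000, vy=9.886 → t=2.018, apex=4.987, x_land=83.798, impact vy=-9.886
  bounce: vy ← 0.89·9.886 = 8.799
Arc 5: start y=0.000, vy=8.799 → t=1.796, apex=3.950, x_land=99.995, impact vy=-8.799
  bounce: vy ← 0.89·8.799 = 7.831

1 2.459 10.034 22.176
2 2.547 7.948 45.151
3 2.267 6.295 65.599
4 2.018 4.987 83.798
5 1.796 3.950 99.995
final: 99.995 7.831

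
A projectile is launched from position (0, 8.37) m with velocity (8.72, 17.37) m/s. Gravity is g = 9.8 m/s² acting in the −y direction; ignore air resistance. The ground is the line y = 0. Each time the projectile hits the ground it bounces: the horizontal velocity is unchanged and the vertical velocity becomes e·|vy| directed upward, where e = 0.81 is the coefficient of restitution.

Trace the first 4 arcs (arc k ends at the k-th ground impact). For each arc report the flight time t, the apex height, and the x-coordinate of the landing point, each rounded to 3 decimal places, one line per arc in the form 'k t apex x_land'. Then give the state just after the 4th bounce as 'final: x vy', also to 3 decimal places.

1 3.975 23.764 34.659
2 3.568 15.591 65.768
3 2.890 10.230 90.967
4 2.341 6.712 111.378
final: 111.378 9.290

Arc 1: start y=8.370, vy=17.370 → t=3.975, apex=23.764, x_land=34.659, impact vy=-21.582
  bounce: vy ← 0.81·21.582 = 17.481
Arc 2: start y=0.000, vy=17.481 → t=3.568, apex=15.591, x_land=65.768, impact vy=-17.481
  bounce: vy ← 0.81·17.481 = 14.160
Arc 3: start y=0.000, vy=14.160 → t=2.890, apex=10.230, x_land=90.967, impact vy=-14.160
  bounce: vy ← 0.81·14.160 = 11.469
Arc 4: start y=0.000, vy=11.469 → t=2.341, apex=6.712, x_land=111.378, impact vy=-11.469
  bounce: vy ← 0.81·11.469 = 9.290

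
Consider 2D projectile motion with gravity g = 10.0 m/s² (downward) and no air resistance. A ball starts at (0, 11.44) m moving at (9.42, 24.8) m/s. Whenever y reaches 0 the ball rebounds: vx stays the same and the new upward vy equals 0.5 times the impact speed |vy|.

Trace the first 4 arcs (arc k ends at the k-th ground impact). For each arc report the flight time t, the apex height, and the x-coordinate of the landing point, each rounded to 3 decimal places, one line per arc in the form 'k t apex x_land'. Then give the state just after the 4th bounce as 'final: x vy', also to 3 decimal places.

1 5.385 42.192 50.726
2 2.905 10.548 78.090
3 1.452 2.637 91.772
4 0.726 0.659 98.613
final: 98.613 1.816

Arc 1: start y=11.440, vy=24.800 → t=5.385, apex=42.192, x_land=50.726, impact vy=-29.049
  bounce: vy ← 0.5·29.049 = 14.524
Arc 2: start y=0.000, vy=14.524 → t=2.905, apex=10.548, x_land=78.090, impact vy=-14.524
  bounce: vy ← 0.5·14.524 = 7.262
Arc 3: start y=0.000, vy=7.262 → t=1.452, apex=2.637, x_land=91.772, impact vy=-7.262
  bounce: vy ← 0.5·7.262 = 3.631
Arc 4: start y=0.000, vy=3.631 → t=0.726, apex=0.659, x_land=98.613, impact vy=-3.631
  bounce: vy ← 0.5·3.631 = 1.816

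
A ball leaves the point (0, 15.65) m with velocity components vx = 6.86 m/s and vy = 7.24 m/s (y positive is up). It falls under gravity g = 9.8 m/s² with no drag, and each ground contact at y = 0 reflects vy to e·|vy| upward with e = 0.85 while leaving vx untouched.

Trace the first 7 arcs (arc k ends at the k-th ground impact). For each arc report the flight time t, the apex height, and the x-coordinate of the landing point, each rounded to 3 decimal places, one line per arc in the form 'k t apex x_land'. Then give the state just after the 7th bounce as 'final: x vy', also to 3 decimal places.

1 2.673 18.324 18.334
2 3.287 13.239 40.886
3 2.794 9.565 60.056
4 2.375 6.911 76.350
5 2.019 4.993 90.200
6 1.716 3.608 101.972
7 1.459 2.606 111.978
final: 111.978 6.075

Arc 1: start y=15.650, vy=7.240 → t=2.673, apex=18.324, x_land=18.334, impact vy=-18.951
  bounce: vy ← 0.85·18.951 = 16.109
Arc 2: start y=0.000, vy=16.109 → t=3.287, apex=13.239, x_land=40.886, impact vy=-16.109
  bounce: vy ← 0.85·16.109 = 13.692
Arc 3: start y=0.000, vy=13.692 → t=2.794, apex=9.565, x_land=60.056, impact vy=-13.692
  bounce: vy ← 0.85·13.692 = 11.639
Arc 4: start y=0.000, vy=11.639 → t=2.375, apex=6.911, x_land=76.350, impact vy=-11.639
  bounce: vy ← 0.85·11.639 = 9.893
Arc 5: start y=0.000, vy=9.893 → t=2.019, apex=4.993, x_land=90.200, impact vy=-9.893
  bounce: vy ← 0.85·9.893 = 8.409
Arc 6: start y=0.000, vy=8.409 → t=1.716, apex=3.608, x_land=101.972, impact vy=-8.409
  bounce: vy ← 0.85·8.409 = 7.148
Arc 7: start y=0.000, vy=7.148 → t=1.459, apex=2.606, x_land=111.978, impact vy=-7.148
  bounce: vy ← 0.85·7.148 = 6.075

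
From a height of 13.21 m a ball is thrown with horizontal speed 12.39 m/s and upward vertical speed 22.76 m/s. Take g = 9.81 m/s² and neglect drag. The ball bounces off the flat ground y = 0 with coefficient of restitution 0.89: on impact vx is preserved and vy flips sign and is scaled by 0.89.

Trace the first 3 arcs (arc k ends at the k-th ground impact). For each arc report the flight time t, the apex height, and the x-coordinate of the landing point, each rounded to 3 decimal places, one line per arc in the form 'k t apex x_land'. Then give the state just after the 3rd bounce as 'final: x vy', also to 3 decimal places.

Arc 1: start y=13.210, vy=22.760 → t=5.162, apex=39.613, x_land=63.956, impact vy=-27.878
  bounce: vy ← 0.89·27.878 = 24.812
Arc 2: start y=0.000, vy=24.812 → t=5.058, apex=31.377, x_land=126.630, impact vy=-24.812
  bounce: vy ← 0.89·24.812 = 22.082
Arc 3: start y=0.000, vy=22.082 → t=4.502, apex=24.854, x_land=182.410, impact vy=-22.082
  bounce: vy ← 0.89·22.082 = 19.653

1 5.162 39.613 63.956
2 5.058 31.377 126.630
3 4.502 24.854 182.410
final: 182.410 19.653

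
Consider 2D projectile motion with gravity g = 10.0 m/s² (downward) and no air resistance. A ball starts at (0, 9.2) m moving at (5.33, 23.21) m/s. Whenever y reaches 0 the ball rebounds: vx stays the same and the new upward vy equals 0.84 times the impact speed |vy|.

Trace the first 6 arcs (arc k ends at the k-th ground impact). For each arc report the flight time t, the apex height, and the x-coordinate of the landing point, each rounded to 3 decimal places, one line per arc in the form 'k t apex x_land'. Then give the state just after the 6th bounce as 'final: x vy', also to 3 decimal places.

1 5.009 36.135 26.700
2 4.516 25.497 50.772
3 3.794 17.991 70.993
4 3.187 12.694 87.978
5 2.677 8.957 102.246
6 2.249 6.320 114.231
final: 114.231 9.444

Arc 1: start y=9.200, vy=23.210 → t=5.009, apex=36.135, x_land=26.700, impact vy=-26.883
  bounce: vy ← 0.84·26.883 = 22.582
Arc 2: start y=0.000, vy=22.582 → t=4.516, apex=25.497, x_land=50.772, impact vy=-22.582
  bounce: vy ← 0.84·22.582 = 18.969
Arc 3: start y=0.000, vy=18.969 → t=3.794, apex=17.991, x_land=70.993, impact vy=-18.969
  bounce: vy ← 0.84·18.969 = 15.934
Arc 4: start y=0.000, vy=15.934 → t=3.187, apex=12.694, x_land=87.978, impact vy=-15.934
  bounce: vy ← 0.84·15.934 = 13.384
Arc 5: start y=0.000, vy=13.384 → t=2.677, apex=8.957, x_land=102.246, impact vy=-13.384
  bounce: vy ← 0.84·13.384 = 11.243
Arc 6: start y=0.000, vy=11.243 → t=2.249, apex=6.320, x_land=114.231, impact vy=-11.243
  bounce: vy ← 0.84·11.243 = 9.444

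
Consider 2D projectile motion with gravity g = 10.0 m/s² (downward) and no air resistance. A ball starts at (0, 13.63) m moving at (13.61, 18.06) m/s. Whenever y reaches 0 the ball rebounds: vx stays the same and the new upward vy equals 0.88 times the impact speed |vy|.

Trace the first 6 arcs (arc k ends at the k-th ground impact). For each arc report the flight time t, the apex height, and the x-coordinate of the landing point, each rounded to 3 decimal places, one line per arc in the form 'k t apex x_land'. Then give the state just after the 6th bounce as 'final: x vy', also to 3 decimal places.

1 4.253 29.938 57.883
2 4.307 23.184 116.496
3 3.790 17.954 168.076
4 3.335 13.903 213.467
5 2.935 10.767 253.410
6 2.583 8.338 288.561
final: 288.561 11.364

Arc 1: start y=13.630, vy=18.060 → t=4.253, apex=29.938, x_land=57.883, impact vy=-24.470
  bounce: vy ← 0.88·24.470 = 21.533
Arc 2: start y=0.000, vy=21.533 → t=4.307, apex=23.184, x_land=116.496, impact vy=-21.533
  bounce: vy ← 0.88·21.533 = 18.949
Arc 3: start y=0.000, vy=18.949 → t=3.790, apex=17.954, x_land=168.076, impact vy=-18.949
  bounce: vy ← 0.88·18.949 = 16.675
Arc 4: start y=0.000, vy=16.675 → t=3.335, apex=13.903, x_land=213.467, impact vy=-16.675
  bounce: vy ← 0.88·16.675 = 14.674
Arc 5: start y=0.000, vy=14.674 → t=2.935, apex=10.767, x_land=253.410, impact vy=-14.674
  bounce: vy ← 0.88·14.674 = 12.913
Arc 6: start y=0.000, vy=12.913 → t=2.583, apex=8.338, x_land=288.561, impact vy=-12.913
  bounce: vy ← 0.88·12.913 = 11.364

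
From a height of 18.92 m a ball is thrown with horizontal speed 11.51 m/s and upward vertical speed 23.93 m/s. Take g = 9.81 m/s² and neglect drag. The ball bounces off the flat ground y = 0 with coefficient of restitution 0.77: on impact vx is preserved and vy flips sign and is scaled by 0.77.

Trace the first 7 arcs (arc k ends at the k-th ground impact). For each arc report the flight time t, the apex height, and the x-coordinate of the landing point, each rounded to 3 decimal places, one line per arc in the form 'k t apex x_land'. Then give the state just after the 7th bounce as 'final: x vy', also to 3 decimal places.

1 5.571 48.107 64.123
2 4.823 28.523 119.634
3 3.714 16.911 162.378
4 2.859 10.027 195.290
5 2.202 5.945 220.633
6 1.695 3.525 240.147
7 1.305 2.090 255.172
final: 255.172 4.930

Arc 1: start y=18.920, vy=23.930 → t=5.571, apex=48.107, x_land=64.123, impact vy=-30.722
  bounce: vy ← 0.77·30.722 = 23.656
Arc 2: start y=0.000, vy=23.656 → t=4.823, apex=28.523, x_land=119.634, impact vy=-23.656
  bounce: vy ← 0.77·23.656 = 18.215
Arc 3: start y=0.000, vy=18.215 → t=3.714, apex=16.911, x_land=162.378, impact vy=-18.215
  bounce: vy ← 0.77·18.215 = 14.026
Arc 4: start y=0.000, vy=14.026 → t=2.859, apex=10.027, x_land=195.290, impact vy=-14.026
  bounce: vy ← 0.77·14.026 = 10.800
Arc 5: start y=0.000, vy=10.800 → t=2.202, apex=5.945, x_land=220.633, impact vy=-10.800
  bounce: vy ← 0.77·10.800 = 8.316
Arc 6: start y=0.000, vy=8.316 → t=1.695, apex=3.525, x_land=240.147, impact vy=-8.316
  bounce: vy ← 0.77·8.316 = 6.403
Arc 7: start y=0.000, vy=6.403 → t=1.305, apex=2.090, x_land=255.172, impact vy=-6.403
  bounce: vy ← 0.77·6.403 = 4.930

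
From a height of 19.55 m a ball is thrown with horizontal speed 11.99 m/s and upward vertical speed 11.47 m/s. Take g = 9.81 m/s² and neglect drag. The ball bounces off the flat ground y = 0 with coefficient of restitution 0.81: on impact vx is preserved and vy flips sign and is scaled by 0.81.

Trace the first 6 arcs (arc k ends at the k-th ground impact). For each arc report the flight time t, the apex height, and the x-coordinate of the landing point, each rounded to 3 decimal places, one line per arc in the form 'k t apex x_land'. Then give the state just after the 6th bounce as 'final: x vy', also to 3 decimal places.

1 3.483 26.255 41.759
2 3.748 17.226 86.698
3 3.036 11.302 123.099
4 2.459 7.415 152.583
5 1.992 4.865 176.466
6 1.613 3.192 195.811
final: 195.811 6.410

Arc 1: start y=19.550, vy=11.470 → t=3.483, apex=26.255, x_land=41.759, impact vy=-22.697
  bounce: vy ← 0.81·22.697 = 18.384
Arc 2: start y=0.000, vy=18.384 → t=3.748, apex=17.226, x_land=86.698, impact vy=-18.384
  bounce: vy ← 0.81·18.384 = 14.891
Arc 3: start y=0.000, vy=14.891 → t=3.036, apex=11.302, x_land=123.099, impact vy=-14.891
  bounce: vy ← 0.81·14.891 = 12.062
Arc 4: start y=0.000, vy=12.062 → t=2.459, apex=7.415, x_land=152.583, impact vy=-12.062
  bounce: vy ← 0.81·12.062 = 9.770
Arc 5: start y=0.000, vy=9.770 → t=1.992, apex=4.865, x_land=176.466, impact vy=-9.770
  bounce: vy ← 0.81·9.770 = 7.914
Arc 6: start y=0.000, vy=7.914 → t=1.613, apex=3.192, x_land=195.811, impact vy=-7.914
  bounce: vy ← 0.81·7.914 = 6.410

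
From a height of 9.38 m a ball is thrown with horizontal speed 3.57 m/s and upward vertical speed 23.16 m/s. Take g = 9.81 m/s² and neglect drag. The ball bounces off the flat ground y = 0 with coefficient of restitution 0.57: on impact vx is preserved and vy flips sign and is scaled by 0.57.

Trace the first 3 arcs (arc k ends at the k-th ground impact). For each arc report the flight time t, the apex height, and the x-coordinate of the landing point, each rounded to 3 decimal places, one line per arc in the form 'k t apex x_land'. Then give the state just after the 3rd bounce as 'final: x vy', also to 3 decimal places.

Arc 1: start y=9.380, vy=23.160 → t=5.097, apex=36.719, x_land=18.196, impact vy=-26.841
  bounce: vy ← 0.57·26.841 = 15.299
Arc 2: start y=0.000, vy=15.299 → t=3.119, apex=11.930, x_land=29.331, impact vy=-15.299
  bounce: vy ← 0.57·15.299 = 8.721
Arc 3: start y=0.000, vy=8.721 → t=1.778, apex=3.876, x_land=35.678, impact vy=-8.721
  bounce: vy ← 0.57·8.721 = 4.971

1 5.097 36.719 18.196
2 3.119 11.930 29.331
3 1.778 3.876 35.678
final: 35.678 4.971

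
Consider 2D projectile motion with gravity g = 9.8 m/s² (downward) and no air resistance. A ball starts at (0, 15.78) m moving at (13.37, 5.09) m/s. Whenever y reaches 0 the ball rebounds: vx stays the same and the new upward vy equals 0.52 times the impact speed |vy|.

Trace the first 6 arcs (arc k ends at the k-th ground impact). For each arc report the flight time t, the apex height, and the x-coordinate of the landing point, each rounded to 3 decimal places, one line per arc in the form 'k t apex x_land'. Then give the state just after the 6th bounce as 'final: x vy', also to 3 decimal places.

1 2.388 17.102 31.922
2 1.943 4.624 57.899
3 1.010 1.250 71.407
4 0.525 0.338 78.431
5 0.273 0.091 82.084
6 0.142 0.025 83.983
final: 83.983 0.362

Arc 1: start y=15.780, vy=5.090 → t=2.388, apex=17.102, x_land=31.922, impact vy=-18.308
  bounce: vy ← 0.52·18.308 = 9.520
Arc 2: start y=0.000, vy=9.520 → t=1.943, apex=4.624, x_land=57.899, impact vy=-9.520
  bounce: vy ← 0.52·9.520 = 4.951
Arc 3: start y=0.000, vy=4.951 → t=1.010, apex=1.250, x_land=71.407, impact vy=-4.951
  bounce: vy ← 0.52·4.951 = 2.574
Arc 4: start y=0.000, vy=2.574 → t=0.525, apex=0.338, x_land=78.431, impact vy=-2.574
  bounce: vy ← 0.52·2.574 = 1.339
Arc 5: start y=0.000, vy=1.339 → t=0.273, apex=0.091, x_land=82.084, impact vy=-1.339
  bounce: vy ← 0.52·1.339 = 0.696
Arc 6: start y=0.000, vy=0.696 → t=0.142, apex=0.025, x_land=83.983, impact vy=-0.696
  bounce: vy ← 0.52·0.696 = 0.362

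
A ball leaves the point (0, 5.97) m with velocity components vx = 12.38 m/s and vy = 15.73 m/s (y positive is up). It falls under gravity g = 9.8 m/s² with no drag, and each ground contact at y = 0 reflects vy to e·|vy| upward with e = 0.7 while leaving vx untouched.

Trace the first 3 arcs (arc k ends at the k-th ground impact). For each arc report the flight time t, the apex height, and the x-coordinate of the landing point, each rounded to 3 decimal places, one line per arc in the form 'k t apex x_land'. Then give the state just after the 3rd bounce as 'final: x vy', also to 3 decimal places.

Arc 1: start y=5.970, vy=15.730 → t=3.553, apex=18.594, x_land=43.987, impact vy=-19.090
  bounce: vy ← 0.7·19.090 = 13.363
Arc 2: start y=0.000, vy=13.363 → t=2.727, apex=9.111, x_land=77.750, impact vy=-13.363
  bounce: vy ← 0.7·13.363 = 9.354
Arc 3: start y=0.000, vy=9.354 → t=1.909, apex=4.464, x_land=101.384, impact vy=-9.354
  bounce: vy ← 0.7·9.354 = 6.548

1 3.553 18.594 43.987
2 2.727 9.111 77.750
3 1.909 4.464 101.384
final: 101.384 6.548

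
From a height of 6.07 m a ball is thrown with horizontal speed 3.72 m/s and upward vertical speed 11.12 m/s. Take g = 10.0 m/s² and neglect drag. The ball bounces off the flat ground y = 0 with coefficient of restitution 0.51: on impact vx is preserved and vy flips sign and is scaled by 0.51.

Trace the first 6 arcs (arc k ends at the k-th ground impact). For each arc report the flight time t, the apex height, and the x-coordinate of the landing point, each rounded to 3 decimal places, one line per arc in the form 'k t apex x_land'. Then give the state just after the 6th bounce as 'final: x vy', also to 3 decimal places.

1 2.677 12.253 9.960
2 1.597 3.187 15.900
3 0.814 0.829 18.929
4 0.415 0.216 20.474
5 0.212 0.056 21.262
6 0.108 0.015 21.664
final: 21.664 0.275

Arc 1: start y=6.070, vy=11.120 → t=2.677, apex=12.253, x_land=9.960, impact vy=-15.654
  bounce: vy ← 0.51·15.654 = 7.984
Arc 2: start y=0.000, vy=7.984 → t=1.597, apex=3.187, x_land=15.900, impact vy=-7.984
  bounce: vy ← 0.51·7.984 = 4.072
Arc 3: start y=0.000, vy=4.072 → t=0.814, apex=0.829, x_land=18.929, impact vy=-4.072
  bounce: vy ← 0.51·4.072 = 2.077
Arc 4: start y=0.000, vy=2.077 → t=0.415, apex=0.216, x_land=20.474, impact vy=-2.077
  bounce: vy ← 0.51·2.077 = 1.059
Arc 5: start y=0.000, vy=1.059 → t=0.212, apex=0.056, x_land=21.262, impact vy=-1.059
  bounce: vy ← 0.51·1.059 = 0.540
Arc 6: start y=0.000, vy=0.540 → t=0.108, apex=0.015, x_land=21.664, impact vy=-0.540
  bounce: vy ← 0.51·0.540 = 0.275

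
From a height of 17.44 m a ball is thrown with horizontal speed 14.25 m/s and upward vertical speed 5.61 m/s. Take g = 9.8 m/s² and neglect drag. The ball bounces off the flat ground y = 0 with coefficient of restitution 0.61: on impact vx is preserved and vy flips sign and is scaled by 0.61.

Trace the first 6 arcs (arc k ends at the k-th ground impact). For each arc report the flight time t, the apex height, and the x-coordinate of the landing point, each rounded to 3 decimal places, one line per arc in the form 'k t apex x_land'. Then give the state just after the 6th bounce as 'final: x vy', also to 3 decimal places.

Arc 1: start y=17.440, vy=5.610 → t=2.544, apex=19.046, x_land=36.252, impact vy=-19.321
  bounce: vy ← 0.61·19.321 = 11.786
Arc 2: start y=0.000, vy=11.786 → t=2.405, apex=7.087, x_land=70.526, impact vy=-11.786
  bounce: vy ← 0.61·11.786 = 7.189
Arc 3: start y=0.000, vy=7.189 → t=1.467, apex=2.637, x_land=91.434, impact vy=-7.189
  bounce: vy ← 0.61·7.189 = 4.385
Arc 4: start y=0.000, vy=4.385 → t=0.895, apex=0.981, x_land=104.188, impact vy=-4.385
  bounce: vy ← 0.61·4.385 = 2.675
Arc 5: start y=0.000, vy=2.675 → t=0.546, apex=0.365, x_land=111.967, impact vy=-2.675
  bounce: vy ← 0.61·2.675 = 1.632
Arc 6: start y=0.000, vy=1.632 → t=0.333, apex=0.136, x_land=116.713, impact vy=-1.632
  bounce: vy ← 0.61·1.632 = 0.995

1 2.544 19.046 36.252
2 2.405 7.087 70.526
3 1.467 2.637 91.434
4 0.895 0.981 104.188
5 0.546 0.365 111.967
6 0.333 0.136 116.713
final: 116.713 0.995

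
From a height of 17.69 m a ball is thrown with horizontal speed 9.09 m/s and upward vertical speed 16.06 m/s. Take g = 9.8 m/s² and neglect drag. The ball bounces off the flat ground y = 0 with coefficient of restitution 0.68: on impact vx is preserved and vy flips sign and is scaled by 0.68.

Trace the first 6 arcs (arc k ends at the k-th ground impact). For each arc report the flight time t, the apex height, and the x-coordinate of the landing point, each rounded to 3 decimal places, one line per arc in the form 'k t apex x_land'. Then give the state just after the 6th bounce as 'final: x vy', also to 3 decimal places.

Arc 1: start y=17.690, vy=16.060 → t=4.148, apex=30.849, x_land=37.705, impact vy=-24.590
  bounce: vy ← 0.68·24.590 = 16.721
Arc 2: start y=0.000, vy=16.721 → t=3.412, apex=14.265, x_land=68.724, impact vy=-16.721
  bounce: vy ← 0.68·16.721 = 11.370
Arc 3: start y=0.000, vy=11.370 → t=2.320, apex=6.596, x_land=89.816, impact vy=-11.370
  bounce: vy ← 0.68·11.370 = 7.732
Arc 4: start y=0.000, vy=7.732 → t=1.578, apex=3.050, x_land=104.160, impact vy=-7.732
  bounce: vy ← 0.68·7.732 = 5.258
Arc 5: start y=0.000, vy=5.258 → t=1.073, apex=1.410, x_land=113.913, impact vy=-5.258
  bounce: vy ← 0.68·5.258 = 3.575
Arc 6: start y=0.000, vy=3.575 → t=0.730, apex=0.652, x_land=120.545, impact vy=-3.575
  bounce: vy ← 0.68·3.575 = 2.431

1 4.148 30.849 37.705
2 3.412 14.265 68.724
3 2.320 6.596 89.816
4 1.578 3.050 104.160
5 1.073 1.410 113.913
6 0.730 0.652 120.545
final: 120.545 2.431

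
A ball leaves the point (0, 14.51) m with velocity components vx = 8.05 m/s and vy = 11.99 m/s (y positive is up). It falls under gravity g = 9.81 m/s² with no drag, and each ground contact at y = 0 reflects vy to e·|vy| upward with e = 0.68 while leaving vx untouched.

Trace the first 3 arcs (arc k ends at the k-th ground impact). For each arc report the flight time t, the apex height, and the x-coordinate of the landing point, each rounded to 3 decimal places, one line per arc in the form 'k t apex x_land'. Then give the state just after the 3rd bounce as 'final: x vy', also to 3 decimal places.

1 3.332 21.837 26.824
2 2.870 10.098 49.924
3 1.951 4.669 65.632
final: 65.632 6.508

Arc 1: start y=14.510, vy=11.990 → t=3.332, apex=21.837, x_land=26.824, impact vy=-20.699
  bounce: vy ← 0.68·20.699 = 14.075
Arc 2: start y=0.000, vy=14.075 → t=2.870, apex=10.098, x_land=49.924, impact vy=-14.075
  bounce: vy ← 0.68·14.075 = 9.571
Arc 3: start y=0.000, vy=9.571 → t=1.951, apex=4.669, x_land=65.632, impact vy=-9.571
  bounce: vy ← 0.68·9.571 = 6.508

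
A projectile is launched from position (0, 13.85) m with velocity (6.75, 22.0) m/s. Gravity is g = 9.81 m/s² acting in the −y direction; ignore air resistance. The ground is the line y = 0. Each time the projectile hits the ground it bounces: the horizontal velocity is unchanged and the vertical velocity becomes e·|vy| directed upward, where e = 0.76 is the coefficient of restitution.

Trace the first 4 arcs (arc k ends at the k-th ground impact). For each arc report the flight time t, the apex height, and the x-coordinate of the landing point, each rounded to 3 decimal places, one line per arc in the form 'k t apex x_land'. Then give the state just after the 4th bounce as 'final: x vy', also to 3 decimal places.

Arc 1: start y=13.850, vy=22.000 → t=5.045, apex=38.519, x_land=34.053, impact vy=-27.491
  bounce: vy ← 0.76·27.491 = 20.893
Arc 2: start y=0.000, vy=20.893 → t=4.260, apex=22.248, x_land=62.805, impact vy=-20.893
  bounce: vy ← 0.76·20.893 = 15.879
Arc 3: start y=0.000, vy=15.879 → t=3.237, apex=12.851, x_land=84.656, impact vy=-15.879
  bounce: vy ← 0.76·15.879 = 12.068
Arc 4: start y=0.000, vy=12.068 → t=2.460, apex=7.423, x_land=101.263, impact vy=-12.068
  bounce: vy ← 0.76·12.068 = 9.171

1 5.045 38.519 34.053
2 4.260 22.248 62.805
3 3.237 12.851 84.656
4 2.460 7.423 101.263
final: 101.263 9.171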